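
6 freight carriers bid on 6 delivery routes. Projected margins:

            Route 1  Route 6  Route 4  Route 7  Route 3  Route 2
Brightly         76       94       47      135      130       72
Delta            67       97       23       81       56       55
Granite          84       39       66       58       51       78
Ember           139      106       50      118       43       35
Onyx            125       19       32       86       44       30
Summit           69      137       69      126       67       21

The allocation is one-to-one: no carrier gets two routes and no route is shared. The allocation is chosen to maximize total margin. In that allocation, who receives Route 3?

Optimal: Brightly→Route 3 ($130k), Delta→Route 2 ($55k), Granite→Route 4 ($66k), Ember→Route 7 ($118k), Onyx→Route 1 ($125k), Summit→Route 6 ($137k) — total 130+55+66+118+125+137 = $631k.
Column-greedy (each route in turn goes to its best remaining carrier) gives $563k, worse by 68.
Next-best assignment: Brightly→Route 3, Delta→Route 6, Granite→Route 2, Ember→Route 7, Onyx→Route 1, Summit→Route 4 = $617k.
Swapping Brightly↔Ember (Brightly→Route 7 $135k, Ember→Route 3 $43k) loses 70.
Brightly's own top route is Route 7 ($135k), but forcing Brightly→Route 7 and reassigning the rest optimally gives only $581k — worse by 50.

Brightly receives Route 3.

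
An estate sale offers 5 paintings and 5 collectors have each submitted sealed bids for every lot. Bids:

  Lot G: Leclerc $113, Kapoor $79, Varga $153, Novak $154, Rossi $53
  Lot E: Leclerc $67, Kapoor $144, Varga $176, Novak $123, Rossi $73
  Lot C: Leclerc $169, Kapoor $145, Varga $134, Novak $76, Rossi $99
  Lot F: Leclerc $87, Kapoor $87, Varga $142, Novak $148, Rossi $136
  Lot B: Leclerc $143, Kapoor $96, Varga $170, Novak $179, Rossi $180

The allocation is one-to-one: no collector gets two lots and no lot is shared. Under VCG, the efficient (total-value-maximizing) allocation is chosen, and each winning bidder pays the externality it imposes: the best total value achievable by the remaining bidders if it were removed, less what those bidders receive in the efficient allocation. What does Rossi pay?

Rossi pays $31.

Efficient allocation: Leclerc→Lot C ($169), Kapoor→Lot E ($144), Varga→Lot G ($153), Novak→Lot F ($148), Rossi→Lot B ($180); total welfare W = $794.
Rossi receives Lot B at value $180, so the others get W − 180 = $614.
Without Rossi: best allocation of the remaining 4 bidders over all 5 lots is Leclerc→Lot C ($169), Kapoor→Lot E ($144), Varga→Lot G ($153), Novak→Lot B ($179), total $645.
VCG payment = (others' best without Rossi) − (others' welfare with Rossi) = 645 − 614 = $31.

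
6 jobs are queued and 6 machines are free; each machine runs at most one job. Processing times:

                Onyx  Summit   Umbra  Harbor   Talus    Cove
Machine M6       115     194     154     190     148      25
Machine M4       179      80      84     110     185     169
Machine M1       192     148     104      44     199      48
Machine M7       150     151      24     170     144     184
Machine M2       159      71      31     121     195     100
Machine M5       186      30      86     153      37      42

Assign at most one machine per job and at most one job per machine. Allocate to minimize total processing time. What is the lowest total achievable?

Min total: 367 min

Optimal: Onyx→Machine M7 (150 min), Summit→Machine M4 (80 min), Umbra→Machine M2 (31 min), Harbor→Machine M1 (44 min), Talus→Machine M5 (37 min), Cove→Machine M6 (25 min) — total 150+80+31+44+37+25 = 367 min.
Column-greedy (each machine in turn goes to its cheapest remaining job) gives 369 min, worse by 2.
Next-best assignment: Onyx→Machine M2, Summit→Machine M4, Umbra→Machine M7, Harbor→Machine M1, Talus→Machine M5, Cove→Machine M6 = 369 min.
Checked against all permutations: 367 min is optimal.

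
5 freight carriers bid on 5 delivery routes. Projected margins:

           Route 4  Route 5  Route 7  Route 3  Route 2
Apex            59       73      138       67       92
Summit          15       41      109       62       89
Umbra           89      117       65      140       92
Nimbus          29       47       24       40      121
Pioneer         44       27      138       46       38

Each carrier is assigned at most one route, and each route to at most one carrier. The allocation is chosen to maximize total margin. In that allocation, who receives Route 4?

Apex receives Route 4.

Optimal: Apex→Route 4 ($59k), Summit→Route 5 ($41k), Umbra→Route 3 ($140k), Nimbus→Route 2 ($121k), Pioneer→Route 7 ($138k) — total 59+41+140+121+138 = $499k.
Max-entry greedy (repeatedly take the single best remaining cell) gives $484k, worse by 15.
Apex's own top route is Route 7 ($138k), but forcing Apex→Route 7 and reassigning the rest optimally gives only $484k — worse by 15.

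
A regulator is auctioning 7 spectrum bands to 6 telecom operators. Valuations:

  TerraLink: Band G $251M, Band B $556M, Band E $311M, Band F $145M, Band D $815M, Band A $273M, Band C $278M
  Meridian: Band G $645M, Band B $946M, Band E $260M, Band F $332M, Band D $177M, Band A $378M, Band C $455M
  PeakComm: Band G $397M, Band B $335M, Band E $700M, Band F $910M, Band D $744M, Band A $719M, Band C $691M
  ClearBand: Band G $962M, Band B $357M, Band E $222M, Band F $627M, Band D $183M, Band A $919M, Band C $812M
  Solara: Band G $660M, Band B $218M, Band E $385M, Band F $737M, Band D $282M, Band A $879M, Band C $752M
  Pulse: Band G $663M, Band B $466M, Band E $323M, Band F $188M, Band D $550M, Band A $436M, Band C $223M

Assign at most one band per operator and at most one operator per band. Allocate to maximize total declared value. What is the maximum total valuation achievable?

Maximum total: $5025M

Optimal: TerraLink→Band D ($815M), Meridian→Band B ($946M), PeakComm→Band F ($910M), ClearBand→Band C ($812M), Solara→Band A ($879M), Pulse→Band G ($663M) — total 815+946+910+812+879+663 = $5025M.
Column-greedy (each band in turn goes to its best remaining operator) gives $4596M, worse by 429.
Next-best assignment: TerraLink→Band D, Meridian→Band B, PeakComm→Band F, ClearBand→Band A, Solara→Band C, Pulse→Band G = $5005M.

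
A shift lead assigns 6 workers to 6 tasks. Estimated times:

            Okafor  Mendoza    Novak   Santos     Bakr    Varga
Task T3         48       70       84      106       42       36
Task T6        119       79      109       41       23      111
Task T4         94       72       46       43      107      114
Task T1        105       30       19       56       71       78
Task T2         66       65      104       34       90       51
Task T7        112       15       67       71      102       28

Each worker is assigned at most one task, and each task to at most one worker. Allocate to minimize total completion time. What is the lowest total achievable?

Min total: 199 min

Optimal: Okafor→Task T3 (48 min), Mendoza→Task T7 (15 min), Novak→Task T1 (19 min), Santos→Task T4 (43 min), Bakr→Task T6 (23 min), Varga→Task T2 (51 min) — total 48+15+19+43+23+51 = 199 min.
Min-entry greedy (repeatedly take the single cheapest remaining cell) gives 221 min, worse by 22.
Next-best assignment: Okafor→Task T2, Mendoza→Task T7, Novak→Task T1, Santos→Task T4, Bakr→Task T6, Varga→Task T3 = 202 min.
Swapping Varga↔Okafor (Varga→Task T3 36 min, Okafor→Task T2 66 min) adds 3.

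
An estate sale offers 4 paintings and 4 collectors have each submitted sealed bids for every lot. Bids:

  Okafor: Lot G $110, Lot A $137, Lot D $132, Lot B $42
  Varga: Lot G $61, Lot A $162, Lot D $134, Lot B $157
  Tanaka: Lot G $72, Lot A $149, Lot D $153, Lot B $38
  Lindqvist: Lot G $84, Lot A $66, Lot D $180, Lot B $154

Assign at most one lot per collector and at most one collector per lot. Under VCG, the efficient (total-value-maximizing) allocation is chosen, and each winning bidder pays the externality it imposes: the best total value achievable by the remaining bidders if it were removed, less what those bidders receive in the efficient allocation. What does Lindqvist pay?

Lindqvist pays $31.

Efficient allocation: Okafor→Lot G ($110), Varga→Lot B ($157), Tanaka→Lot A ($149), Lindqvist→Lot D ($180); total welfare W = $596.
Lindqvist receives Lot D at value $180, so the others get W − 180 = $416.
Without Lindqvist: best allocation of the remaining 3 bidders over all 4 lots is Okafor→Lot A ($137), Varga→Lot B ($157), Tanaka→Lot D ($153), total $447.
VCG payment = (others' best without Lindqvist) − (others' welfare with Lindqvist) = 447 − 416 = $31.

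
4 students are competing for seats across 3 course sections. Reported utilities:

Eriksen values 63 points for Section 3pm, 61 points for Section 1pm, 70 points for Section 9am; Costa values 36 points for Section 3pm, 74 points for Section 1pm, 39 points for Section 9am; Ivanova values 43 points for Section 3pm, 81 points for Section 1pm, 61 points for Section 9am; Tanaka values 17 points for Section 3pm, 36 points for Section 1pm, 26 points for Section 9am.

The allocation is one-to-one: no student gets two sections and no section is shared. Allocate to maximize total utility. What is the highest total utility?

Max total: 198 points

Treat this as an assignment problem: match each student to one section.
Optimal: Eriksen→Section 3pm (63 points), Costa→Section 1pm (74 points), Ivanova→Section 9am (61 points) — total 63+74+61 = 198 points.
Column-greedy (each section in turn goes to its best remaining student) gives 183 points, worse by 15.
Next-best assignment: Costa→Section 3pm, Ivanova→Section 1pm, Eriksen→Section 9am = 187 points.
Swapping Eriksen↔Ivanova (Eriksen→Section 9am 70 points, Ivanova→Section 3pm 43 points) loses 11.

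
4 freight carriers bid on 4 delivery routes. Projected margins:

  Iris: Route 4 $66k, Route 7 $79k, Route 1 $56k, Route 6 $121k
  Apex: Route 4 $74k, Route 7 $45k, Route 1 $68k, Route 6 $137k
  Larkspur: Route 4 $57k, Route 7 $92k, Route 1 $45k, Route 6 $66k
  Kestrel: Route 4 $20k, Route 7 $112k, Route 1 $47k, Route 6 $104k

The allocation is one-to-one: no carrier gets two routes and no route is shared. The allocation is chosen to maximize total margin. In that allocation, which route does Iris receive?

Iris receives Route 1.

Optimal: Iris→Route 1 ($56k), Apex→Route 6 ($137k), Larkspur→Route 4 ($57k), Kestrel→Route 7 ($112k) — total 56+137+57+112 = $362k.
Row-greedy (each carrier in turn takes its best remaining route) gives $334k, worse by 28.
Next-best assignment: Iris→Route 4, Apex→Route 6, Larkspur→Route 1, Kestrel→Route 7 = $360k.
Every other assignment is strictly worse.
Iris's own top route is Route 6 ($121k), but forcing Iris→Route 6 and reassigning the rest optimally gives only $358k — worse by 4.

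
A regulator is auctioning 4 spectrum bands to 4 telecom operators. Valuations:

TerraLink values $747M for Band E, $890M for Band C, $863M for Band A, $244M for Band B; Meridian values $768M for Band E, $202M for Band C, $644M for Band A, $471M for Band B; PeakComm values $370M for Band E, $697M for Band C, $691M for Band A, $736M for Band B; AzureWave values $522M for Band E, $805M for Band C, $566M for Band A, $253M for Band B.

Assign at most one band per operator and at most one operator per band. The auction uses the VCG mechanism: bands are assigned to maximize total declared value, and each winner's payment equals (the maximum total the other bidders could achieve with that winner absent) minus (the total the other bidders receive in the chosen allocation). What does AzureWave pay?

AzureWave pays $27M.

Efficient allocation: TerraLink→Band A ($863M), Meridian→Band E ($768M), PeakComm→Band B ($736M), AzureWave→Band C ($805M); total welfare W = $3172M.
AzureWave receives Band C at value $805M, so the others get W − 805 = $2367M.
Without AzureWave: best allocation of the remaining 3 bidders over all 4 bands is TerraLink→Band C ($890M), Meridian→Band E ($768M), PeakComm→Band B ($736M), total $2394M.
VCG payment = (others' best without AzureWave) − (others' welfare with AzureWave) = 2394 − 2367 = $27M.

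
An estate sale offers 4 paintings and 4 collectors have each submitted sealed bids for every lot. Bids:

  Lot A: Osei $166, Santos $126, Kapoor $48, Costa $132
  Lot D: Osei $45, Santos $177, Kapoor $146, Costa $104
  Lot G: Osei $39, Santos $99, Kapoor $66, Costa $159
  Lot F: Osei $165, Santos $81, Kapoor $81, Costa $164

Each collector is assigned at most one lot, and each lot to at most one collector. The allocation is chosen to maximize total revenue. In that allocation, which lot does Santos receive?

Santos receives Lot A.

Optimal: Osei→Lot F ($165), Santos→Lot A ($126), Kapoor→Lot D ($146), Costa→Lot G ($159) — total 165+126+146+159 = $596.
Row-greedy (each collector in turn takes its best remaining lot) gives $583, worse by 13.
Swapping Costa↔Osei (Costa→Lot F $164, Osei→Lot G $39) loses 121.
No other one-to-one assignment exceeds $596.
Santos's own top lot is Lot D ($177), but forcing Santos→Lot D and reassigning the rest optimally gives only $583 — worse by 13.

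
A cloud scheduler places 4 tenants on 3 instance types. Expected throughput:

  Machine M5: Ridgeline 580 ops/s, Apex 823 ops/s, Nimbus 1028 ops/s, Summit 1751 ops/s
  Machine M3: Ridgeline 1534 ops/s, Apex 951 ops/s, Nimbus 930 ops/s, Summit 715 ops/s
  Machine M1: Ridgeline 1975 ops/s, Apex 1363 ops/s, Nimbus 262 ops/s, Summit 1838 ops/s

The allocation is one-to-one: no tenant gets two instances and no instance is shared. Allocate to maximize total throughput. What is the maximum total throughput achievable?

Optimal: Summit→Machine M5 (1751 ops/s), Apex→Machine M3 (951 ops/s), Ridgeline→Machine M1 (1975 ops/s) — total 1751+951+1975 = 4677 ops/s.
Column-greedy (each instance in turn goes to its best remaining tenant) gives 4648 ops/s, worse by 29.

Maximum total: 4677 ops/s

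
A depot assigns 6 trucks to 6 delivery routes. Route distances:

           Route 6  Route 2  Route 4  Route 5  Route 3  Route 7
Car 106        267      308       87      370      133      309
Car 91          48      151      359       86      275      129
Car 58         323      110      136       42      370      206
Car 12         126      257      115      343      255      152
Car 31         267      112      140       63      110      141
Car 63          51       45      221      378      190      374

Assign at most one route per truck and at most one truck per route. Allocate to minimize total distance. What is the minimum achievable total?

Minimum total: 484 km

Optimal: Car 106→Route 4 (87 km), Car 91→Route 6 (48 km), Car 58→Route 5 (42 km), Car 12→Route 7 (152 km), Car 31→Route 3 (110 km), Car 63→Route 2 (45 km) — total 87+48+42+152+110+45 = 484 km.
No other one-to-one assignment undercuts 484 km.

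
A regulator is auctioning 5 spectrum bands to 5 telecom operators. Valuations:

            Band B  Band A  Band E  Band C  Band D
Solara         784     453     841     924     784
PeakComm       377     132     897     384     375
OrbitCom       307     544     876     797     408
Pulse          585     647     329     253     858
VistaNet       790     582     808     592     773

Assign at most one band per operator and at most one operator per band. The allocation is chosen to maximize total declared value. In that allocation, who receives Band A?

OrbitCom receives Band A.

Optimal: Solara→Band C ($924M), PeakComm→Band E ($897M), OrbitCom→Band A ($544M), Pulse→Band D ($858M), VistaNet→Band B ($790M) — total 924+897+544+858+790 = $4013M.
Column-greedy (each band in turn goes to its best remaining operator) gives $3666M, worse by 347.
Next-best assignment: Solara→Band B, PeakComm→Band E, OrbitCom→Band C, Pulse→Band D, VistaNet→Band A = $3918M.
OrbitCom's own top band is Band E ($876M), but forcing OrbitCom→Band E and reassigning the rest optimally gives only $3617M — worse by 396.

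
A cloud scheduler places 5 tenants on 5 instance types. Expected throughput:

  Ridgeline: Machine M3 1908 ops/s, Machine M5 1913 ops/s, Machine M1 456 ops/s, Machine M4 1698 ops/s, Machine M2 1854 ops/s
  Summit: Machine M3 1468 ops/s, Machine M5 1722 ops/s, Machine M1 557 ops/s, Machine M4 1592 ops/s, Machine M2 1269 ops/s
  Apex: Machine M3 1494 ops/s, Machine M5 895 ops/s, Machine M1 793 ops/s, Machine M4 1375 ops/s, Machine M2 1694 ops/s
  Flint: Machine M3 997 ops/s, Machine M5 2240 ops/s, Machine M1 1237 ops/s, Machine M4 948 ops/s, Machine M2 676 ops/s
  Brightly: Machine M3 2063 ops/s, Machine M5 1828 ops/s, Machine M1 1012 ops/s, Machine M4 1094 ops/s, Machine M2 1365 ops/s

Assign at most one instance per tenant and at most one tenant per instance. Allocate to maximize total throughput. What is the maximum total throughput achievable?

Maximum total: 8542 ops/s

Optimal: Ridgeline→Machine M2 (1854 ops/s), Summit→Machine M4 (1592 ops/s), Apex→Machine M1 (793 ops/s), Flint→Machine M5 (2240 ops/s), Brightly→Machine M3 (2063 ops/s) — total 1854+1592+793+2240+2063 = 8542 ops/s.
Row-greedy (each tenant in turn takes its best remaining instance) gives 8499 ops/s, worse by 43.
Next-best assignment: Ridgeline→Machine M5, Summit→Machine M4, Apex→Machine M2, Flint→Machine M1, Brightly→Machine M3 = 8499 ops/s.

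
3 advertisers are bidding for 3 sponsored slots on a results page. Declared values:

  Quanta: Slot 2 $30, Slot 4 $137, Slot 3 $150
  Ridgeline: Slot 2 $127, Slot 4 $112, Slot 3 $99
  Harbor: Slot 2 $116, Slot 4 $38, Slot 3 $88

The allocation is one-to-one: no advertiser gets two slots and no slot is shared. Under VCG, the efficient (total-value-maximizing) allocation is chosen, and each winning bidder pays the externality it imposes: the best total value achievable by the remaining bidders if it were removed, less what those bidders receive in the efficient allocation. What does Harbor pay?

Harbor pays $15.

Efficient allocation: Quanta→Slot 3 ($150), Ridgeline→Slot 4 ($112), Harbor→Slot 2 ($116); total welfare W = $378.
Harbor receives Slot 2 at value $116, so the others get W − 116 = $262.
Without Harbor: best allocation of the remaining 2 bidders over all 3 slots is Quanta→Slot 3 ($150), Ridgeline→Slot 2 ($127), total $277.
VCG payment = (others' best without Harbor) − (others' welfare with Harbor) = 277 − 262 = $15.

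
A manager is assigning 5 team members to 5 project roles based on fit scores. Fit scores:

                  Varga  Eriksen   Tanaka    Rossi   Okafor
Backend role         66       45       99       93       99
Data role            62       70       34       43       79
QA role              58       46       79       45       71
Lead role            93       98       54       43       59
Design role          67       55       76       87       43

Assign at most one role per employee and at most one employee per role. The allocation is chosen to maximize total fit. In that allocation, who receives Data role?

Eriksen receives Data role.

Optimal: Varga→Lead role (93 pts), Eriksen→Data role (70 pts), Tanaka→QA role (79 pts), Rossi→Design role (87 pts), Okafor→Backend role (99 pts) — total 93+70+79+87+99 = 428 pts.
Next-best assignment: Varga→Data role, Eriksen→Lead role, Tanaka→QA role, Rossi→Design role, Okafor→Backend role = 425 pts.
Eriksen's own top role is Lead role (98 pts), but forcing Eriksen→Lead role and reassigning the rest optimally gives only 425 pts — worse by 3.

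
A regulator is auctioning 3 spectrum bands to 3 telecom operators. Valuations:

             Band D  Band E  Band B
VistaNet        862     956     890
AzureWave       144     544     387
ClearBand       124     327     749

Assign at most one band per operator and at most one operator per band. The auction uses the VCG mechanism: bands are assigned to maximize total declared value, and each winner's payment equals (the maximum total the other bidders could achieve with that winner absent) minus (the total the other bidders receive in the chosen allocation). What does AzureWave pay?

AzureWave pays $94M.

Efficient allocation: VistaNet→Band D ($862M), AzureWave→Band E ($544M), ClearBand→Band B ($749M); total welfare W = $2155M.
AzureWave receives Band E at value $544M, so the others get W − 544 = $1611M.
Without AzureWave: best allocation of the remaining 2 bidders over all 3 bands is VistaNet→Band E ($956M), ClearBand→Band B ($749M), total $1705M.
VCG payment = (others' best without AzureWave) − (others' welfare with AzureWave) = 1705 − 1611 = $94M.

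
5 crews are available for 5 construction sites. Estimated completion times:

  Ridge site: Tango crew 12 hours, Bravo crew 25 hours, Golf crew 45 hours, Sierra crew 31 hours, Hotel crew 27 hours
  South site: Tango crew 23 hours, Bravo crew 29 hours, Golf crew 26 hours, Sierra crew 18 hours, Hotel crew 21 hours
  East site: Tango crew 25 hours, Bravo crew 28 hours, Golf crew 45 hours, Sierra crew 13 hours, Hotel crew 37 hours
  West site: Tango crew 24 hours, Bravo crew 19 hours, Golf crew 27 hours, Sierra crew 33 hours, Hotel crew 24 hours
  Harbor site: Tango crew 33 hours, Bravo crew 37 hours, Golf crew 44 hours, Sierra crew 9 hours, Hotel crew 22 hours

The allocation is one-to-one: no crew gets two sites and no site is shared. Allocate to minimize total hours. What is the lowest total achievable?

Min total: 92 hours

Optimal: Tango crew→Ridge site (12 hours), Bravo crew→West site (19 hours), Golf crew→South site (26 hours), Sierra crew→East site (13 hours), Hotel crew→Harbor site (22 hours) — total 12+19+26+13+22 = 92 hours.
Next-best assignment: Tango crew→Ridge site, Bravo crew→East site, Golf crew→West site, Sierra crew→Harbor site, Hotel crew→South site = 97 hours.
Swapping Golf crew↔Sierra crew (Golf crew→East site 45 hours, Sierra crew→South site 18 hours) adds 24.
Checked against all permutations: 92 hours is optimal.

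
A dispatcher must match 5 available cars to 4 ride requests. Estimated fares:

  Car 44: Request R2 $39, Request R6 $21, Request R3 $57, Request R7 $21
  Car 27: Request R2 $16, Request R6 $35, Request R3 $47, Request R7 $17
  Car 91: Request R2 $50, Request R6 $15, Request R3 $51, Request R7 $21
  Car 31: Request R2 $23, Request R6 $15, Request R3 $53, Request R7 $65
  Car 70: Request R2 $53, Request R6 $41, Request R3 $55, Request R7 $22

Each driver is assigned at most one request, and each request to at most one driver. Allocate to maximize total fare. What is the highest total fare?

Maximum total: $213

Treat this as an assignment problem: match each driver to one request.
Optimal: Car 91→Request R2 ($50), Car 70→Request R6 ($41), Car 44→Request R3 ($57), Car 31→Request R7 ($65) — total 50+41+57+65 = $213.
Next-best assignment: Car 70→Request R2, Car 27→Request R6, Car 44→Request R3, Car 31→Request R7 = $210.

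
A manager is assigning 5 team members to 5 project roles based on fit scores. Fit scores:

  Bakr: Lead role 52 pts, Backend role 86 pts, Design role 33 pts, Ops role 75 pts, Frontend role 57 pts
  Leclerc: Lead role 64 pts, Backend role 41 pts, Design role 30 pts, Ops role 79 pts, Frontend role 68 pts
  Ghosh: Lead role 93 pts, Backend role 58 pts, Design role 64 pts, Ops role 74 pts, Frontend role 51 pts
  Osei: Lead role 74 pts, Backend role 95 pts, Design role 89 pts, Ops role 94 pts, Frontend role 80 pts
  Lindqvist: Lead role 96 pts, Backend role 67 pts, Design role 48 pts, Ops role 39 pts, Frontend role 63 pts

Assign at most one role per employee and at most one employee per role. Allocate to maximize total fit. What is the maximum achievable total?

This is a one-to-one assignment (maximum-weight bipartite matching).
Optimal: Bakr→Backend role (86 pts), Leclerc→Frontend role (68 pts), Ghosh→Ops role (74 pts), Osei→Design role (89 pts), Lindqvist→Lead role (96 pts) — total 86+68+74+89+96 = 413 pts.
Row-greedy (each employee in turn takes its best remaining role) gives 410 pts, worse by 3.
No other one-to-one assignment exceeds 413 pts.

Maximum total: 413 pts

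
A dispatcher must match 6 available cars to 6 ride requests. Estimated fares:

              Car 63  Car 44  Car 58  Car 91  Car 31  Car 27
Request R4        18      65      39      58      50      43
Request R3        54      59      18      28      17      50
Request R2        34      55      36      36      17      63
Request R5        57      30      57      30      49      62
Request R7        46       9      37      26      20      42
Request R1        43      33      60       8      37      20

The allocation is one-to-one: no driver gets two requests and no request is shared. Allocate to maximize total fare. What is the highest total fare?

Optimal: Car 63→Request R7 ($46), Car 44→Request R3 ($59), Car 58→Request R1 ($60), Car 91→Request R4 ($58), Car 31→Request R5 ($49), Car 27→Request R2 ($63) — total 46+59+60+58+49+63 = $335.
Max-entry greedy (repeatedly take the single best remaining cell) gives $293, worse by 42.
Swapping Car 58↔Car 27 (Car 58→Request R2 $36, Car 27→Request R1 $20) loses 67.
No other one-to-one assignment exceeds $335.

Maximum total: $335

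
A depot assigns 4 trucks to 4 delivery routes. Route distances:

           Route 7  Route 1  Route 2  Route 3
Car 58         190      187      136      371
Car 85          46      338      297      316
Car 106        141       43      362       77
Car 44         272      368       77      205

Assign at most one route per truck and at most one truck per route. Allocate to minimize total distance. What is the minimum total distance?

Optimal: Car 58→Route 1 (187 km), Car 85→Route 7 (46 km), Car 106→Route 3 (77 km), Car 44→Route 2 (77 km) — total 187+46+77+77 = 387 km.
Next-best assignment: Car 58→Route 2, Car 85→Route 7, Car 106→Route 1, Car 44→Route 3 = 430 km.
No other one-to-one assignment undercuts 387 km.

Minimum total: 387 km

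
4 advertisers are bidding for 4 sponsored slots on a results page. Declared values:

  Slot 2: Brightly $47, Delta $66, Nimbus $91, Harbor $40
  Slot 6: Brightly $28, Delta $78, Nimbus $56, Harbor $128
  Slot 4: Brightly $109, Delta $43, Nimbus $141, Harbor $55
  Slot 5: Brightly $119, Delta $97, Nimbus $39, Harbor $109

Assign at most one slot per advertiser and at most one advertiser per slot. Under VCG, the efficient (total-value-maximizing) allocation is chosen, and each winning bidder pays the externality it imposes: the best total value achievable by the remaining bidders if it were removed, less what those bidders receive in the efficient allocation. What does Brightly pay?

Brightly pays $31.

Efficient allocation: Brightly→Slot 5 ($119), Delta→Slot 2 ($66), Nimbus→Slot 4 ($141), Harbor→Slot 6 ($128); total welfare W = $454.
Brightly receives Slot 5 at value $119, so the others get W − 119 = $335.
Without Brightly: best allocation of the remaining 3 bidders over all 4 slots is Delta→Slot 5 ($97), Nimbus→Slot 4 ($141), Harbor→Slot 6 ($128), total $366.
VCG payment = (others' best without Brightly) − (others' welfare with Brightly) = 366 − 335 = $31.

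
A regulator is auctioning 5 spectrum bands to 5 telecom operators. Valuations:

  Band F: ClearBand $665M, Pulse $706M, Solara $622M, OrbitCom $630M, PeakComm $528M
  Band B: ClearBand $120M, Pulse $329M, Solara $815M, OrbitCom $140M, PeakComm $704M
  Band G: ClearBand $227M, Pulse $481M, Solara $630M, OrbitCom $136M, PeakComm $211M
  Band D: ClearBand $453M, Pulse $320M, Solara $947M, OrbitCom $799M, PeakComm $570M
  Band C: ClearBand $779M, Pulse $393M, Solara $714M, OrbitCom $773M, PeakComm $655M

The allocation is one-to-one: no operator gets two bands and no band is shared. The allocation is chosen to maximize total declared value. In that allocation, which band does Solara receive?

Optimal: ClearBand→Band C ($779M), Pulse→Band F ($706M), Solara→Band G ($630M), OrbitCom→Band D ($799M), PeakComm→Band B ($704M) — total 779+706+630+799+704 = $3618M.
Row-greedy (each operator in turn takes its best remaining band) gives $2783M, worse by 835.
Solara's own top band is Band D ($947M), but forcing Solara→Band D and reassigning the rest optimally gives only $3570M — worse by 48.

Solara receives Band G.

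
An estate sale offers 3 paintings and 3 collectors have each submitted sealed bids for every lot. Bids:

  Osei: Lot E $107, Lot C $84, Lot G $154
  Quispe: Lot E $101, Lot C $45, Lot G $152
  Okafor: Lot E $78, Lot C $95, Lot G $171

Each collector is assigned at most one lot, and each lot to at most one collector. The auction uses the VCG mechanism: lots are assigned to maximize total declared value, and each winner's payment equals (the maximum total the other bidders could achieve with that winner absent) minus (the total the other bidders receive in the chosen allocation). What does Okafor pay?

Okafor pays $74.

Efficient allocation: Osei→Lot C ($84), Quispe→Lot E ($101), Okafor→Lot G ($171); total welfare W = $356.
Okafor receives Lot G at value $171, so the others get W − 171 = $185.
Without Okafor: best allocation of the remaining 2 bidders over all 3 lots is Osei→Lot E ($107), Quispe→Lot G ($152), total $259.
VCG payment = (others' best without Okafor) − (others' welfare with Okafor) = 259 − 185 = $74.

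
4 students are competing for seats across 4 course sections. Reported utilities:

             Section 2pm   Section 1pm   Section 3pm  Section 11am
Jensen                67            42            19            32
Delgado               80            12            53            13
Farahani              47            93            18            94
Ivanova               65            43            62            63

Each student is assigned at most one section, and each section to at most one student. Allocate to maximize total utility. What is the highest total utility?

This is the linear assignment problem.
Optimal: Jensen→Section 1pm (42 points), Delgado→Section 2pm (80 points), Farahani→Section 11am (94 points), Ivanova→Section 3pm (62 points) — total 42+80+94+62 = 278 points.
Column-greedy (each section in turn goes to its best remaining student) gives 267 points, worse by 11.
Swapping Delgado↔Ivanova (Delgado→Section 3pm 53 points, Ivanova→Section 2pm 65 points) loses 24.

Maximum total: 278 points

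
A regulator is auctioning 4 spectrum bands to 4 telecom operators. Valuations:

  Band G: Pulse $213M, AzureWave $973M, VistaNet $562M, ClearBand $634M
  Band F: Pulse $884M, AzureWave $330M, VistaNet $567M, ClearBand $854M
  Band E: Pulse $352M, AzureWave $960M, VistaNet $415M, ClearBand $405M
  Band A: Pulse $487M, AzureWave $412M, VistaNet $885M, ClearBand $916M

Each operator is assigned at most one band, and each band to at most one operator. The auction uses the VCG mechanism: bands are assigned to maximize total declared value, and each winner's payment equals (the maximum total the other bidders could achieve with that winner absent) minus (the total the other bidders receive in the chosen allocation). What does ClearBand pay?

Efficient allocation: Pulse→Band F ($884M), AzureWave→Band E ($960M), VistaNet→Band A ($885M), ClearBand→Band G ($634M); total welfare W = $3363M.
ClearBand receives Band G at value $634M, so the others get W − 634 = $2729M.
Without ClearBand: best allocation of the remaining 3 bidders over all 4 bands is Pulse→Band F ($884M), AzureWave→Band G ($973M), VistaNet→Band A ($885M), total $2742M.
VCG payment = (others' best without ClearBand) − (others' welfare with ClearBand) = 2742 − 2729 = $13M.

ClearBand pays $13M.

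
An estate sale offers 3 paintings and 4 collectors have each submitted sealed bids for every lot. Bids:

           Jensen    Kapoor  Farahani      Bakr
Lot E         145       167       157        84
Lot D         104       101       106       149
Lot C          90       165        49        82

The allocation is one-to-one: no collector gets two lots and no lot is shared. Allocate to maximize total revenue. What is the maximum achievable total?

Maximum total: $471

Optimal: Farahani→Lot E ($157), Bakr→Lot D ($149), Kapoor→Lot C ($165) — total 157+149+165 = $471.
Max-entry greedy (repeatedly take the single best remaining cell) gives $406, worse by 65.
Next-best assignment: Jensen→Lot E, Bakr→Lot D, Kapoor→Lot C = $459.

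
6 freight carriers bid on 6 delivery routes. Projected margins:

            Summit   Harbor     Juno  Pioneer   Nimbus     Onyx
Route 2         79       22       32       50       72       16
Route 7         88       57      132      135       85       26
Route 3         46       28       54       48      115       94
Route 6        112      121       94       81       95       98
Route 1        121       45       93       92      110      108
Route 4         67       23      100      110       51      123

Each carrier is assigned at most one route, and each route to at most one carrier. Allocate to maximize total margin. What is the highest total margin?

This is a one-to-one assignment (maximum-weight bipartite matching).
Optimal: Summit→Route 2 ($79k), Harbor→Route 6 ($121k), Juno→Route 1 ($93k), Pioneer→Route 7 ($135k), Nimbus→Route 3 ($115k), Onyx→Route 4 ($123k) — total 79+121+93+135+115+123 = $666k.
Max-entry greedy (repeatedly take the single best remaining cell) gives $647k, worse by 19.

Maximum total: $666k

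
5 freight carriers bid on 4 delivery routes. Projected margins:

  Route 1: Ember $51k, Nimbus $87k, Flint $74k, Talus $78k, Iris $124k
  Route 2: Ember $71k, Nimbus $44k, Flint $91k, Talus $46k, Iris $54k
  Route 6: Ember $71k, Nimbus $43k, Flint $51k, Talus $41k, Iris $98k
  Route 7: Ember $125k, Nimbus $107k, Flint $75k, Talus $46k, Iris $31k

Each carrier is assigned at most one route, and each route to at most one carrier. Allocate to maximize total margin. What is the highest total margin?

This is a one-to-one assignment (maximum-weight bipartite matching).
Optimal: Nimbus→Route 1 ($87k), Flint→Route 2 ($91k), Iris→Route 6 ($98k), Ember→Route 7 ($125k) — total 87+91+98+125 = $401k.
Max-entry greedy (repeatedly take the single best remaining cell) gives $383k, worse by 18.
Swapping Flint↔Nimbus (Flint→Route 1 $74k, Nimbus→Route 2 $44k) loses 60.
Every other assignment is strictly worse.

Maximum total: $401k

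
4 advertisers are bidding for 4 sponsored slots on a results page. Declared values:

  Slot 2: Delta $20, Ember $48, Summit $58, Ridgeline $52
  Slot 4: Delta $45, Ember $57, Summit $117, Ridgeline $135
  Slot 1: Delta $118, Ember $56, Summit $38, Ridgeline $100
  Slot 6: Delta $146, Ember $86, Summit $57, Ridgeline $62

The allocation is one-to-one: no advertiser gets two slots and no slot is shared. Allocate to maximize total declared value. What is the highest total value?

This is a one-to-one assignment (maximum-weight bipartite matching).
Optimal: Delta→Slot 6 ($146), Ember→Slot 2 ($48), Summit→Slot 4 ($117), Ridgeline→Slot 1 ($100) — total 146+48+117+100 = $411.
Max-entry greedy (repeatedly take the single best remaining cell) gives $395, worse by 16.
Swapping Summit↔Ridgeline (Summit→Slot 1 $38, Ridgeline→Slot 4 $135) loses 44.
Checked against all permutations: $411 is optimal.

Max total: $411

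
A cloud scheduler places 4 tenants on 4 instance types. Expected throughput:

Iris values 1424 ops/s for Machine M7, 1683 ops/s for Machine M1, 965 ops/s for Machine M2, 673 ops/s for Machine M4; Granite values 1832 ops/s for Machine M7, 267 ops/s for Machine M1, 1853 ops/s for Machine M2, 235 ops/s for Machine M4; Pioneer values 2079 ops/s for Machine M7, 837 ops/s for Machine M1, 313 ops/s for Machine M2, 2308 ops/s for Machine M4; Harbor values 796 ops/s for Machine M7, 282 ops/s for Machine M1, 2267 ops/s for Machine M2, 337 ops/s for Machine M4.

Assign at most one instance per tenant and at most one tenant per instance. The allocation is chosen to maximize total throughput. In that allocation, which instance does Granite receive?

Optimal: Iris→Machine M1 (1683 ops/s), Granite→Machine M7 (1832 ops/s), Pioneer→Machine M4 (2308 ops/s), Harbor→Machine M2 (2267 ops/s) — total 1683+1832+2308+2267 = 8090 ops/s.
Row-greedy (each tenant in turn takes its best remaining instance) gives 6640 ops/s, worse by 1450.
Swapping Iris↔Granite (Iris→Machine M7 1424 ops/s, Granite→Machine M1 267 ops/s) loses 1824.
Granite's own top instance is Machine M2 (1853 ops/s), but forcing Granite→Machine M2 and reassigning the rest optimally gives only 6640 ops/s — worse by 1450.

Granite receives Machine M7.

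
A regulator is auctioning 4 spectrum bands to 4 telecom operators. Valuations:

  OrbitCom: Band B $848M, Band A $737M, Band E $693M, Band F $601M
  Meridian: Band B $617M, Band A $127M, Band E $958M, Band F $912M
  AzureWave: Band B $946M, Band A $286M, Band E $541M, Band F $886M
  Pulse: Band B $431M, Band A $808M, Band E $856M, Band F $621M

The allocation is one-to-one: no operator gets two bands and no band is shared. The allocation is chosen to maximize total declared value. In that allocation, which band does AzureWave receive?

Optimal: OrbitCom→Band B ($848M), Meridian→Band E ($958M), AzureWave→Band F ($886M), Pulse→Band A ($808M) — total 848+958+886+808 = $3500M.
Column-greedy (each band in turn goes to its best remaining operator) gives $3313M, worse by 187.
AzureWave's own top band is Band B ($946M), but forcing AzureWave→Band B and reassigning the rest optimally gives only $3451M — worse by 49.

AzureWave receives Band F.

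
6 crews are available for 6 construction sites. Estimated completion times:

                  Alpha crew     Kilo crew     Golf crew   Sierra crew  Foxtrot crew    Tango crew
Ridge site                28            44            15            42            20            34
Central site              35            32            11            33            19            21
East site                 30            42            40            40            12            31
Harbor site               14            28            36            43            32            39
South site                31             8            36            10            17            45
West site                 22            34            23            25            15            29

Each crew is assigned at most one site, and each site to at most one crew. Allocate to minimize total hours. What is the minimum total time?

Optimal: Alpha crew→Harbor site (14 hours), Kilo crew→South site (8 hours), Golf crew→Ridge site (15 hours), Sierra crew→West site (25 hours), Foxtrot crew→East site (12 hours), Tango crew→Central site (21 hours) — total 14+8+15+25+12+21 = 95 hours.
Column-greedy (each site in turn goes to its cheapest remaining crew) gives 131 hours, worse by 36.
Next-best assignment: Alpha crew→Harbor site, Kilo crew→South site, Golf crew→Central site, Sierra crew→West site, Foxtrot crew→East site, Tango crew→Ridge site = 104 hours.
No other one-to-one assignment undercuts 95 hours.

Min total: 95 hours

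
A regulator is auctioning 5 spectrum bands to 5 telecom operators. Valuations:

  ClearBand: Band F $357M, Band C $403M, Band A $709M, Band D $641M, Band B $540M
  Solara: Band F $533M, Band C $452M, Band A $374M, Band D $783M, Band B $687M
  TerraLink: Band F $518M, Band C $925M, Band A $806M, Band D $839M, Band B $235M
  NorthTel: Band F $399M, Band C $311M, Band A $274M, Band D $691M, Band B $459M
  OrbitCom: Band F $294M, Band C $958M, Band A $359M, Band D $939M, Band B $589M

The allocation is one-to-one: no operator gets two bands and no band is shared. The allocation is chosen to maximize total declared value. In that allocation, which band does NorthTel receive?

NorthTel receives Band F.

This is a one-to-one assignment (maximum-weight bipartite matching).
Optimal: ClearBand→Band A ($709M), Solara→Band B ($687M), TerraLink→Band C ($925M), NorthTel→Band F ($399M), OrbitCom→Band D ($939M) — total 709+687+925+399+939 = $3659M.
Column-greedy (each band in turn goes to its best remaining operator) gives $3528M, worse by 131.
Swapping ClearBand↔TerraLink (ClearBand→Band C $403M, TerraLink→Band A $806M) loses 425.
No other one-to-one assignment exceeds $3659M.
NorthTel's own top band is Band D ($691M), but forcing NorthTel→Band D and reassigning the rest optimally gives only $3563M — worse by 96.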